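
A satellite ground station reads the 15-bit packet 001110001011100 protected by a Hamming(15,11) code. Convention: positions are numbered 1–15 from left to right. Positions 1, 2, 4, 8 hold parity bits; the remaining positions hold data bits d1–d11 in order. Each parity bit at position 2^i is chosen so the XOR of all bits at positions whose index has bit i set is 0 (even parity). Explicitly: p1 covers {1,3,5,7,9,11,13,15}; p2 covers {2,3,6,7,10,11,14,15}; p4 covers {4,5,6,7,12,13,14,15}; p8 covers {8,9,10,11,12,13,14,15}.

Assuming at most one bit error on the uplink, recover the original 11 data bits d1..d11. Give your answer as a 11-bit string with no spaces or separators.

11001011100

s1 (pos 1,3,5,7,9,11,13,15): 0⊕1⊕1⊕0⊕1⊕1⊕1⊕0 = 1
s2 (pos 2,3,6,7,10,11,14,15): 0⊕1⊕0⊕0⊕0⊕1⊕0⊕0 = 0
s4 (pos 4,5,6,7,12,13,14,15): 1⊕1⊕0⊕0⊕1⊕1⊕0⊕0 = 0
s8 (pos 8,9,10,11,12,13,14,15): 0⊕1⊕0⊕1⊕1⊕1⊕0⊕0 = 0
Syndrome s8…s1 = 0001 → error at position 1.
Flip position 1: 001110001011100 → 101110001011100
Read data bits from positions 3,5,6,7,9,10,11,12,13,14,15: 11001011100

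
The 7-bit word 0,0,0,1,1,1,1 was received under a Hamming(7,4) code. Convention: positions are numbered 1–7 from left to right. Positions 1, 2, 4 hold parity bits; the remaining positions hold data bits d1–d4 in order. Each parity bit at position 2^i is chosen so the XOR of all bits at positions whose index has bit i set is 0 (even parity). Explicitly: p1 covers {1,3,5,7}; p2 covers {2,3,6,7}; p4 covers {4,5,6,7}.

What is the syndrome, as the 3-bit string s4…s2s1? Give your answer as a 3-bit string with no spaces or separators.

s1 (pos 1,3,5,7): 0⊕0⊕1⊕1 = 0
s2 (pos 2,3,6,7): 0⊕0⊕1⊕1 = 0
s4 (pos 4,5,6,7): 1⊕1⊕1⊕1 = 0
Syndrome s4…s1 = 000 → no error.

000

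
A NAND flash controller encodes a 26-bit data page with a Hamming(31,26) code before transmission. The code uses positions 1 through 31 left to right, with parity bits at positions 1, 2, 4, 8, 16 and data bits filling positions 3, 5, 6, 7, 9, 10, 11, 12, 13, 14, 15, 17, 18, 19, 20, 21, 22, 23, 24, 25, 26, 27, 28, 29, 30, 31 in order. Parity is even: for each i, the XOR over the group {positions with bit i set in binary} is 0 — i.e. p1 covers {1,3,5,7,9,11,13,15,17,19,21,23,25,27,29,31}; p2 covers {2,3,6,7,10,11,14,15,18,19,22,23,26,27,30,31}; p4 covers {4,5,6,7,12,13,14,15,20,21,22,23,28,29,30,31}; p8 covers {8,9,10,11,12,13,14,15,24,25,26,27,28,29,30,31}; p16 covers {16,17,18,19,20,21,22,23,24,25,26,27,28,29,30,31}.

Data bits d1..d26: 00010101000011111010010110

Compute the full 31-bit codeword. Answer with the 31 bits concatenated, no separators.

Place data at non-parity positions: p1 p2 0 p4 0 0 1 p8 0 1 0 1 0 0 0 p16 0 1 1 1 1 1 0 1 0 0 1 0 1 1 0
p1 (pos 1,3,5,7,9,11,13,15,17,19,21,23,25,27,29,31): XOR of data positions = 0⊕0⊕1⊕0⊕0⊕0⊕0⊕0⊕1⊕1⊕0⊕0⊕1⊕1⊕0 = 1
p2 (pos 2,3,6,7,10,11,14,15,18,19,22,23,26,27,30,31): XOR of data positions = 0⊕0⊕1⊕1⊕0⊕0⊕0⊕1⊕1⊕1⊕0⊕0⊕1⊕1⊕0 = 1
p4 (pos 4,5,6,7,12,13,14,15,20,21,22,23,28,29,30,31): XOR of data positions = 0⊕0⊕1⊕1⊕0⊕0⊕0⊕1⊕1⊕1⊕0⊕0⊕1⊕1⊕0 = 1
p8 (pos 8,9,10,11,12,13,14,15,24,25,26,27,28,29,30,31): XOR of data positions = 0⊕1⊕0⊕1⊕0⊕0⊕0⊕1⊕0⊕0⊕1⊕0⊕1⊕1⊕0 = 0
p16 (pos 16,17,18,19,20,21,22,23,24,25,26,27,28,29,30,31): XOR of data positions = 0⊕1⊕1⊕1⊕1⊕1⊕0⊕1⊕0⊕0⊕1⊕0⊕1⊕1⊕0 = 1
Codeword: 1101001001010001011111010010110

1101001001010001011111010010110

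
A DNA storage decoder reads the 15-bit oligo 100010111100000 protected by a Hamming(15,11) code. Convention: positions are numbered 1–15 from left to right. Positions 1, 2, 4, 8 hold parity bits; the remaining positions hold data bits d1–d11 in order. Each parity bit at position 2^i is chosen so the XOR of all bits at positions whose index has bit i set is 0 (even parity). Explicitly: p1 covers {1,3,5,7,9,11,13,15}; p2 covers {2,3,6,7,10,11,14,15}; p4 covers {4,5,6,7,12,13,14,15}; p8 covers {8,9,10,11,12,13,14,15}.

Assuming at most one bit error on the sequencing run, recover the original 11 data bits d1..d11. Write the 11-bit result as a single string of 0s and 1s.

01011100000

s1 (pos 1,3,5,7,9,11,13,15): 1⊕0⊕1⊕1⊕1⊕0⊕0⊕0 = 0
s2 (pos 2,3,6,7,10,11,14,15): 0⊕0⊕0⊕1⊕1⊕0⊕0⊕0 = 0
s4 (pos 4,5,6,7,12,13,14,15): 0⊕1⊕0⊕1⊕0⊕0⊕0⊕0 = 0
s8 (pos 8,9,10,11,12,13,14,15): 1⊕1⊕1⊕0⊕0⊕0⊕0⊕0 = 1
Syndrome s8…s1 = 1000 → error at position 8.
Flip position 8: 100010111100000 → 100010101100000
Read data bits from positions 3,5,6,7,9,10,11,12,13,14,15: 01011100000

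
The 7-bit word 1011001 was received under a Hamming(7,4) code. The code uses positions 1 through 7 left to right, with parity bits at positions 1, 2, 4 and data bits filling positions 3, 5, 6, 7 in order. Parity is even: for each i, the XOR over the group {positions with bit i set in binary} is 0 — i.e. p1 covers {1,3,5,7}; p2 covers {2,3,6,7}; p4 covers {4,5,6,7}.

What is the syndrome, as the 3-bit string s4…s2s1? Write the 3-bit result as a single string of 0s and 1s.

001

s1 (pos 1,3,5,7): 1⊕1⊕0⊕1 = 1
s2 (pos 2,3,6,7): 0⊕1⊕0⊕1 = 0
s4 (pos 4,5,6,7): 1⊕0⊕0⊕1 = 0
Syndrome s4…s1 = 001 → error at position 1.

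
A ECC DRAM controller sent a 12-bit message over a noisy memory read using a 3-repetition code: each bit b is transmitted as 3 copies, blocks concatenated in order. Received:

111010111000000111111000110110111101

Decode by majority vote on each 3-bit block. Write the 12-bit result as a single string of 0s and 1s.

101001101111

Block 1 (111): 3 ones → 1
Block 2 (010): 1 one → 0
Block 3 (111): 3 ones → 1
Block 4 (000): 0 ones → 0
Block 5 (000): 0 ones → 0
Block 6 (111): 3 ones → 1
Block 7 (111): 3 ones → 1
Block 8 (000): 0 ones → 0
Block 9 (110): 2 ones → 1
Block 10 (110): 2 ones → 1
Block 11 (111): 3 ones → 1
Block 12 (101): 2 ones → 1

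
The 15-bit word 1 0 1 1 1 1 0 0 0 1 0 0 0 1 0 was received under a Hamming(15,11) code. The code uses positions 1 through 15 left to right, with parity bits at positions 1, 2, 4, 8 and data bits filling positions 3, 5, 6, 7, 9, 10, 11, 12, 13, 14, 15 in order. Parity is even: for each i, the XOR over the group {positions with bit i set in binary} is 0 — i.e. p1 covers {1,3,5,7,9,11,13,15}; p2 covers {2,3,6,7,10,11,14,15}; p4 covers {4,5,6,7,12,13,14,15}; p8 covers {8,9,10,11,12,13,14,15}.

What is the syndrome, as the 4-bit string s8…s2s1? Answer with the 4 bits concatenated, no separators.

s1 (pos 1,3,5,7,9,11,13,15): 1⊕1⊕1⊕0⊕0⊕0⊕0⊕0 = 1
s2 (pos 2,3,6,7,10,11,14,15): 0⊕1⊕1⊕0⊕1⊕0⊕1⊕0 = 0
s4 (pos 4,5,6,7,12,13,14,15): 1⊕1⊕1⊕0⊕0⊕0⊕1⊕0 = 0
s8 (pos 8,9,10,11,12,13,14,15): 0⊕0⊕1⊕0⊕0⊕0⊕1⊕0 = 0
Syndrome s8…s1 = 0001 → error at position 1.

0001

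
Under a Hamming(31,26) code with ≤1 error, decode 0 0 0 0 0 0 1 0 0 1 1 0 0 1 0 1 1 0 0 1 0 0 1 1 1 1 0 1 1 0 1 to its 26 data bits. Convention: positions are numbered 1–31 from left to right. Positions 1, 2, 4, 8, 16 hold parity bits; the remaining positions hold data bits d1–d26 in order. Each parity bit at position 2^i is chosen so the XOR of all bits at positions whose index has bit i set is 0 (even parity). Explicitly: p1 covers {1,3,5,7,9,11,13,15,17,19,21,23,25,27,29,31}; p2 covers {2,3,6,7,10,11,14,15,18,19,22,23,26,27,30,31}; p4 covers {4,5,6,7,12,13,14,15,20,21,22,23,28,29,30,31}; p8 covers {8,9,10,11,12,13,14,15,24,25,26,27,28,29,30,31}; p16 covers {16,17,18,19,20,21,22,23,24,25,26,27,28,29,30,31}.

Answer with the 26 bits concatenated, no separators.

00010110011100100111101101

s1 (pos 1,3,5,7,9,11,13,15,17,19,21,23,25,27,29,31): 0⊕0⊕0⊕1⊕0⊕1⊕0⊕0⊕1⊕0⊕0⊕1⊕1⊕0⊕1⊕1 = 1
s2 (pos 2,3,6,7,10,11,14,15,18,19,22,23,26,27,30,31): 0⊕0⊕0⊕1⊕1⊕1⊕1⊕0⊕0⊕0⊕0⊕1⊕1⊕0⊕0⊕1 = 1
s4 (pos 4,5,6,7,12,13,14,15,20,21,22,23,28,29,30,31): 0⊕0⊕0⊕1⊕0⊕0⊕1⊕0⊕1⊕0⊕0⊕1⊕1⊕1⊕0⊕1 = 1
s8 (pos 8,9,10,11,12,13,14,15,24,25,26,27,28,29,30,31): 0⊕0⊕1⊕1⊕0⊕0⊕1⊕0⊕1⊕1⊕1⊕0⊕1⊕1⊕0⊕1 = 1
s16 (pos 16,17,18,19,20,21,22,23,24,25,26,27,28,29,30,31): 1⊕1⊕0⊕0⊕1⊕0⊕0⊕1⊕1⊕1⊕1⊕0⊕1⊕1⊕0⊕1 = 0
Syndrome s16…s1 = 01111 → error at position 15.
Flip position 15: 0000001001100101100100111101101 → 0000001001100111100100111101101
Read data bits from positions 3,5,6,7,9,10,11,12,13,14,15,17,18,19,20,21,22,23,24,25,26,27,28,29,30,31: 00010110011100100111101101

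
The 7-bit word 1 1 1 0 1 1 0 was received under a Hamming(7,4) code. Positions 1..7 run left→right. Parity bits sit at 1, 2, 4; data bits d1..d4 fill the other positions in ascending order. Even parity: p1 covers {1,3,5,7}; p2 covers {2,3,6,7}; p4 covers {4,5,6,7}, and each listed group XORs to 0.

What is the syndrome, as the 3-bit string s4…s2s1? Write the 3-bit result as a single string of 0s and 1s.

011

s1 (pos 1,3,5,7): 1⊕1⊕1⊕0 = 1
s2 (pos 2,3,6,7): 1⊕1⊕1⊕0 = 1
s4 (pos 4,5,6,7): 0⊕1⊕1⊕0 = 0
Syndrome s4…s1 = 011 → error at position 3.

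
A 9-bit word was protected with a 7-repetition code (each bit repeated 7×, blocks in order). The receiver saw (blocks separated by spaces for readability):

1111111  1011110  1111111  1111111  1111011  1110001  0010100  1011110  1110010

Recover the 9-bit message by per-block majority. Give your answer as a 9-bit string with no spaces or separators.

Block 1 (1111111): 7 ones → 1
Block 2 (1011110): 5 ones → 1
Block 3 (1111111): 7 ones → 1
Block 4 (1111111): 7 ones → 1
Block 5 (1111011): 6 ones → 1
Block 6 (1110001): 4 ones → 1
Block 7 (0010100): 2 ones → 0
Block 8 (1011110): 5 ones → 1
Block 9 (1110010): 4 ones → 1

111111011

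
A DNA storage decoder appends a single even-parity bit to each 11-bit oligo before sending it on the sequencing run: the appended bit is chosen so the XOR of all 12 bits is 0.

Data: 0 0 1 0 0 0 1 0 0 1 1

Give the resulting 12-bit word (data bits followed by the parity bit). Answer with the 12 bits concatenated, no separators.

XOR of the 11 data bits: 0⊕0⊕1⊕0⊕0⊕0⊕1⊕0⊕0⊕1⊕1 = 0
Parity bit = 0 (so all 12 bits XOR to 0).

001000100110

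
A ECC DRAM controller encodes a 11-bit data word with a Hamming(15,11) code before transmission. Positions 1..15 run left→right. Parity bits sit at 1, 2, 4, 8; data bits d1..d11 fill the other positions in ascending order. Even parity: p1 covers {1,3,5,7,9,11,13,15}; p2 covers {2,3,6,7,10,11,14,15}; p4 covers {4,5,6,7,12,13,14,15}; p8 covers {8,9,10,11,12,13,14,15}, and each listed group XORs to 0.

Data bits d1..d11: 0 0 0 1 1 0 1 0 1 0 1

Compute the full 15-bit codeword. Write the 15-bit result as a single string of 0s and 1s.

Place data at non-parity positions: p1 p2 0 p4 0 0 1 p8 1 0 1 0 1 0 1
p1 (pos 1,3,5,7,9,11,13,15): XOR of data positions = 0⊕0⊕1⊕1⊕1⊕1⊕1 = 1
p2 (pos 2,3,6,7,10,11,14,15): XOR of data positions = 0⊕0⊕1⊕0⊕1⊕0⊕1 = 1
p4 (pos 4,5,6,7,12,13,14,15): XOR of data positions = 0⊕0⊕1⊕0⊕1⊕0⊕1 = 1
p8 (pos 8,9,10,11,12,13,14,15): XOR of data positions = 1⊕0⊕1⊕0⊕1⊕0⊕1 = 0
Codeword: 110100101010101

110100101010101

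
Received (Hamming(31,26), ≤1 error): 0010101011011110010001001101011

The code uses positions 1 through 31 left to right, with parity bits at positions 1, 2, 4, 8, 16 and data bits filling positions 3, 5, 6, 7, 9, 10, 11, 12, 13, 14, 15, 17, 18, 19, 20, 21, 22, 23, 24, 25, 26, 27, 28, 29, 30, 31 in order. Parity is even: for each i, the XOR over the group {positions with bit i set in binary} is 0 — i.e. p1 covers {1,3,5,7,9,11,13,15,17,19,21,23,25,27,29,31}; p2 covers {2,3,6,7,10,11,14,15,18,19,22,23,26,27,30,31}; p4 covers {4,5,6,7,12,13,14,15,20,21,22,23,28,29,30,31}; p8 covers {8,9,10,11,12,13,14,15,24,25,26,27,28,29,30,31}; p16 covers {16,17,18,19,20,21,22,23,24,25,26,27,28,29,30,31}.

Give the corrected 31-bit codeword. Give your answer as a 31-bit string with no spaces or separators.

0010101011011110010001011101011

s1 (pos 1,3,5,7,9,11,13,15,17,19,21,23,25,27,29,31): 0⊕1⊕1⊕1⊕1⊕0⊕1⊕1⊕0⊕0⊕0⊕0⊕1⊕0⊕0⊕1 = 0
s2 (pos 2,3,6,7,10,11,14,15,18,19,22,23,26,27,30,31): 0⊕1⊕0⊕1⊕1⊕0⊕1⊕1⊕1⊕0⊕1⊕0⊕1⊕0⊕1⊕1 = 0
s4 (pos 4,5,6,7,12,13,14,15,20,21,22,23,28,29,30,31): 0⊕1⊕0⊕1⊕1⊕1⊕1⊕1⊕0⊕0⊕1⊕0⊕1⊕0⊕1⊕1 = 0
s8 (pos 8,9,10,11,12,13,14,15,24,25,26,27,28,29,30,31): 0⊕1⊕1⊕0⊕1⊕1⊕1⊕1⊕0⊕1⊕1⊕0⊕1⊕0⊕1⊕1 = 1
s16 (pos 16,17,18,19,20,21,22,23,24,25,26,27,28,29,30,31): 0⊕0⊕1⊕0⊕0⊕0⊕1⊕0⊕0⊕1⊕1⊕0⊕1⊕0⊕1⊕1 = 1
Syndrome s16…s1 = 11000 → error at position 24.
Flip position 24: 0010101011011110010001001101011 → 0010101011011110010001011101011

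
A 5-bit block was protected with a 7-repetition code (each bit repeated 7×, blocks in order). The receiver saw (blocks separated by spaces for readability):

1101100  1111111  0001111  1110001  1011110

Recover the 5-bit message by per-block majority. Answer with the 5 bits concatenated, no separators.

11111

Block 1 (1101100): 4 ones → 1
Block 2 (1111111): 7 ones → 1
Block 3 (0001111): 4 ones → 1
Block 4 (1110001): 4 ones → 1
Block 5 (1011110): 5 ones → 1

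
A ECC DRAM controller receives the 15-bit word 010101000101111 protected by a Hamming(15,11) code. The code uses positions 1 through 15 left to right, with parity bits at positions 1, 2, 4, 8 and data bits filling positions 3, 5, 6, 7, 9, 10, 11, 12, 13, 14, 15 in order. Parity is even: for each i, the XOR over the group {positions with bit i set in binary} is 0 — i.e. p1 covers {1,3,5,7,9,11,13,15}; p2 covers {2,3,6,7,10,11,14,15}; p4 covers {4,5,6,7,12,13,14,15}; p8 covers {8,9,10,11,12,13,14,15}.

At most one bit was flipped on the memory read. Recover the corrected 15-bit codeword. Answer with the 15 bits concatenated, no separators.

010101000001111

s1 (pos 1,3,5,7,9,11,13,15): 0⊕0⊕0⊕0⊕0⊕0⊕1⊕1 = 0
s2 (pos 2,3,6,7,10,11,14,15): 1⊕0⊕1⊕0⊕1⊕0⊕1⊕1 = 1
s4 (pos 4,5,6,7,12,13,14,15): 1⊕0⊕1⊕0⊕1⊕1⊕1⊕1 = 0
s8 (pos 8,9,10,11,12,13,14,15): 0⊕0⊕1⊕0⊕1⊕1⊕1⊕1 = 1
Syndrome s8…s1 = 1010 → error at position 10.
Flip position 10: 010101000101111 → 010101000001111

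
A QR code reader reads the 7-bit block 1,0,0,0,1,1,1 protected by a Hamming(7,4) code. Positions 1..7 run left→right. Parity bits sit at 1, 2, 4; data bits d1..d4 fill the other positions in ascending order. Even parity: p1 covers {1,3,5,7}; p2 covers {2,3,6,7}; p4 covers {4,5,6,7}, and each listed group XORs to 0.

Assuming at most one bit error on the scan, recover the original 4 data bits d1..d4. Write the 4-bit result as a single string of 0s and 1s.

0011

s1 (pos 1,3,5,7): 1⊕0⊕1⊕1 = 1
s2 (pos 2,3,6,7): 0⊕0⊕1⊕1 = 0
s4 (pos 4,5,6,7): 0⊕1⊕1⊕1 = 1
Syndrome s4…s1 = 101 → error at position 5.
Flip position 5: 1000111 → 1000011
Read data bits from positions 3,5,6,7: 0011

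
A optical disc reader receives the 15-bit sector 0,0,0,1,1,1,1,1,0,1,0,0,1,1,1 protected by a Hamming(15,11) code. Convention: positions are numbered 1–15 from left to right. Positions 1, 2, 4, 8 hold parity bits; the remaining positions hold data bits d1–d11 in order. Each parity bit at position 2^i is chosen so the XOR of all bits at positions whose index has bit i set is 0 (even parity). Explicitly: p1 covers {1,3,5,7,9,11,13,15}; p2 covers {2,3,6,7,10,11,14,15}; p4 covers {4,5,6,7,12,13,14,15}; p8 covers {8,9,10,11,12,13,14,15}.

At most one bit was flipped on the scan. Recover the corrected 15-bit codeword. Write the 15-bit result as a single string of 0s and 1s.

000111110100101

s1 (pos 1,3,5,7,9,11,13,15): 0⊕0⊕1⊕1⊕0⊕0⊕1⊕1 = 0
s2 (pos 2,3,6,7,10,11,14,15): 0⊕0⊕1⊕1⊕1⊕0⊕1⊕1 = 1
s4 (pos 4,5,6,7,12,13,14,15): 1⊕1⊕1⊕1⊕0⊕1⊕1⊕1 = 1
s8 (pos 8,9,10,11,12,13,14,15): 1⊕0⊕1⊕0⊕0⊕1⊕1⊕1 = 1
Syndrome s8…s1 = 1110 → error at position 14.
Flip position 14: 000111110100111 → 000111110100101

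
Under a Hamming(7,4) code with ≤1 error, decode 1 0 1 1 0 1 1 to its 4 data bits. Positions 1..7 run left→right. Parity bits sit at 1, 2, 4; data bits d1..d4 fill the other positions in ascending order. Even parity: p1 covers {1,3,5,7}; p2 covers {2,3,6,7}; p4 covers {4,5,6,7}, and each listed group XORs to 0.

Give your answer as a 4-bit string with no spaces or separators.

1010

s1 (pos 1,3,5,7): 1⊕1⊕0⊕1 = 1
s2 (pos 2,3,6,7): 0⊕1⊕1⊕1 = 1
s4 (pos 4,5,6,7): 1⊕0⊕1⊕1 = 1
Syndrome s4…s1 = 111 → error at position 7.
Flip position 7: 1011011 → 1011010
Read data bits from positions 3,5,6,7: 1010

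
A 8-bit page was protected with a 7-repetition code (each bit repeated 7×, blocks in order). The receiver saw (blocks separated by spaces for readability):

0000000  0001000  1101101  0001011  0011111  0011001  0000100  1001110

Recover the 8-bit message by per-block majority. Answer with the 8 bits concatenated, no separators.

00101001

Block 1 (0000000): 0 ones → 0
Block 2 (0001000): 1 one → 0
Block 3 (1101101): 5 ones → 1
Block 4 (0001011): 3 ones → 0
Block 5 (0011111): 5 ones → 1
Block 6 (0011001): 3 ones → 0
Block 7 (0000100): 1 one → 0
Block 8 (1001110): 4 ones → 1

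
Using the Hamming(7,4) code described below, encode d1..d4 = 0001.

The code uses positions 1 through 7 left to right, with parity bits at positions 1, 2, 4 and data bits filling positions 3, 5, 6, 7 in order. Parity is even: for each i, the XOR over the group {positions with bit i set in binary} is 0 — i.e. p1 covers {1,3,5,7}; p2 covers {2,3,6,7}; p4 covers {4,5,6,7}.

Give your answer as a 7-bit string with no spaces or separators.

1101001

Place data at non-parity positions: p1 p2 0 p4 0 0 1
p1 (pos 1,3,5,7): XOR of data positions = 0⊕0⊕1 = 1
p2 (pos 2,3,6,7): XOR of data positions = 0⊕0⊕1 = 1
p4 (pos 4,5,6,7): XOR of data positions = 0⊕0⊕1 = 1
Codeword: 1101001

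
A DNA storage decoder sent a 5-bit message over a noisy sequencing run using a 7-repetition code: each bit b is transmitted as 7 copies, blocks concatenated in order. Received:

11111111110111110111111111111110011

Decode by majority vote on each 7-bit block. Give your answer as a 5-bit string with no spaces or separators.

Block 1 (1111111): 7 ones → 1
Block 2 (1110111): 6 ones → 1
Block 3 (1101111): 6 ones → 1
Block 4 (1111111): 7 ones → 1
Block 5 (1110011): 5 ones → 1

11111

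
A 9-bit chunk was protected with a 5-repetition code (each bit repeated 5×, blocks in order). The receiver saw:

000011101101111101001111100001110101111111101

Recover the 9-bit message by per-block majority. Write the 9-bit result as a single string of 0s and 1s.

Block 1 (00001): 1 one → 0
Block 2 (11011): 4 ones → 1
Block 3 (01111): 4 ones → 1
Block 4 (10100): 2 ones → 0
Block 5 (11111): 5 ones → 1
Block 6 (00001): 1 one → 0
Block 7 (11010): 3 ones → 1
Block 8 (11111): 5 ones → 1
Block 9 (11101): 4 ones → 1

011010111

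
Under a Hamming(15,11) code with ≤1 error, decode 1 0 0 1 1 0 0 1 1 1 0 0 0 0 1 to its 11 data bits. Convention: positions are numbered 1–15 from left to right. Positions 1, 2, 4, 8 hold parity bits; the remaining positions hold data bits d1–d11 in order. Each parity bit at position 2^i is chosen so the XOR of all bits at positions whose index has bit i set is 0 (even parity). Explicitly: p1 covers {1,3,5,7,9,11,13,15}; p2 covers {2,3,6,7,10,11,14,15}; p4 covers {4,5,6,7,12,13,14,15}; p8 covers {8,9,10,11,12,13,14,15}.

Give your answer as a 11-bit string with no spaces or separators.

01001100001

s1 (pos 1,3,5,7,9,11,13,15): 1⊕0⊕1⊕0⊕1⊕0⊕0⊕1 = 0
s2 (pos 2,3,6,7,10,11,14,15): 0⊕0⊕0⊕0⊕1⊕0⊕0⊕1 = 0
s4 (pos 4,5,6,7,12,13,14,15): 1⊕1⊕0⊕0⊕0⊕0⊕0⊕1 = 1
s8 (pos 8,9,10,11,12,13,14,15): 1⊕1⊕1⊕0⊕0⊕0⊕0⊕1 = 0
Syndrome s8…s1 = 0100 → error at position 4.
Flip position 4: 100110011100001 → 100010011100001
Read data bits from positions 3,5,6,7,9,10,11,12,13,14,15: 01001100001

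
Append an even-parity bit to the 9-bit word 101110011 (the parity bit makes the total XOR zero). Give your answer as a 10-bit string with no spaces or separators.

XOR of the 9 data bits: 1⊕0⊕1⊕1⊕1⊕0⊕0⊕1⊕1 = 0
Parity bit = 0 (so all 10 bits XOR to 0).

1011100110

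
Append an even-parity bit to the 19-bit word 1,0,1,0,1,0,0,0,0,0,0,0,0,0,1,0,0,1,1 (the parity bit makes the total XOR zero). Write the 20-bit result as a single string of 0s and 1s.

XOR of the 19 data bits: 1⊕0⊕1⊕0⊕1⊕0⊕0⊕0⊕0⊕0⊕0⊕0⊕0⊕0⊕1⊕0⊕0⊕1⊕1 = 0
Parity bit = 0 (so all 20 bits XOR to 0).

10101000000000100110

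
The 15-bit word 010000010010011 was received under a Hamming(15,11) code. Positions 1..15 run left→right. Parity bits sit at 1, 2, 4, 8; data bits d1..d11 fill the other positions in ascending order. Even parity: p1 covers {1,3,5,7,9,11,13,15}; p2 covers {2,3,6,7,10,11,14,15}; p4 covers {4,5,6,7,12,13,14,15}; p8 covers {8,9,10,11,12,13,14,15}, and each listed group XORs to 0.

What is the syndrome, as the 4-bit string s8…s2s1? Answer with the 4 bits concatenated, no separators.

0000

s1 (pos 1,3,5,7,9,11,13,15): 0⊕0⊕0⊕0⊕0⊕1⊕0⊕1 = 0
s2 (pos 2,3,6,7,10,11,14,15): 1⊕0⊕0⊕0⊕0⊕1⊕1⊕1 = 0
s4 (pos 4,5,6,7,12,13,14,15): 0⊕0⊕0⊕0⊕0⊕0⊕1⊕1 = 0
s8 (pos 8,9,10,11,12,13,14,15): 1⊕0⊕0⊕1⊕0⊕0⊕1⊕1 = 0
Syndrome s8…s1 = 0000 → no error.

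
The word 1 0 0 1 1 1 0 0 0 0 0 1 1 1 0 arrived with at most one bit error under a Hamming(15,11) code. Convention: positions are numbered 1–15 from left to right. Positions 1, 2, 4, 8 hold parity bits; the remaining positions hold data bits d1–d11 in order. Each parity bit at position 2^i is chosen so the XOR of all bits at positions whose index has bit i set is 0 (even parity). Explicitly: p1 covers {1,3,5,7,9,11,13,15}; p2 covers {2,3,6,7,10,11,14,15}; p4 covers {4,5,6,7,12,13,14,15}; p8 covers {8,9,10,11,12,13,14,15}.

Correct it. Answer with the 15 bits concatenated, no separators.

100111001001110

s1 (pos 1,3,5,7,9,11,13,15): 1⊕0⊕1⊕0⊕0⊕0⊕1⊕0 = 1
s2 (pos 2,3,6,7,10,11,14,15): 0⊕0⊕1⊕0⊕0⊕0⊕1⊕0 = 0
s4 (pos 4,5,6,7,12,13,14,15): 1⊕1⊕1⊕0⊕1⊕1⊕1⊕0 = 0
s8 (pos 8,9,10,11,12,13,14,15): 0⊕0⊕0⊕0⊕1⊕1⊕1⊕0 = 1
Syndrome s8…s1 = 1001 → error at position 9.
Flip position 9: 100111000001110 → 100111001001110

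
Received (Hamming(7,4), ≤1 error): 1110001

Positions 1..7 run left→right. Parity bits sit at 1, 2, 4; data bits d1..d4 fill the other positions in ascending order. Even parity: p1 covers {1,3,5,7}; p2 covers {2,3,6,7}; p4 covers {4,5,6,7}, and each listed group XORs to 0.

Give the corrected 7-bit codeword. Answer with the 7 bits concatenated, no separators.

1110000

s1 (pos 1,3,5,7): 1⊕1⊕0⊕1 = 1
s2 (pos 2,3,6,7): 1⊕1⊕0⊕1 = 1
s4 (pos 4,5,6,7): 0⊕0⊕0⊕1 = 1
Syndrome s4…s1 = 111 → error at position 7.
Flip position 7: 1110001 → 1110000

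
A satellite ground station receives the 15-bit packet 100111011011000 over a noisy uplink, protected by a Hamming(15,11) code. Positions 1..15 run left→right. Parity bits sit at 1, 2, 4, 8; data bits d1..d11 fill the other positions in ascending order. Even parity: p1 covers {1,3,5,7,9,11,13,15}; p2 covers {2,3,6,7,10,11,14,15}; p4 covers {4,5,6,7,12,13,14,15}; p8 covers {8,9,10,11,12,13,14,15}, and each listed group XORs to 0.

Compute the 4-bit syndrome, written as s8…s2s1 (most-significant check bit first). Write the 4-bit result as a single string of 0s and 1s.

s1 (pos 1,3,5,7,9,11,13,15): 1⊕0⊕1⊕0⊕1⊕1⊕0⊕0 = 0
s2 (pos 2,3,6,7,10,11,14,15): 0⊕0⊕1⊕0⊕0⊕1⊕0⊕0 = 0
s4 (pos 4,5,6,7,12,13,14,15): 1⊕1⊕1⊕0⊕1⊕0⊕0⊕0 = 0
s8 (pos 8,9,10,11,12,13,14,15): 1⊕1⊕0⊕1⊕1⊕0⊕0⊕0 = 0
Syndrome s8…s1 = 0000 → no error.

0000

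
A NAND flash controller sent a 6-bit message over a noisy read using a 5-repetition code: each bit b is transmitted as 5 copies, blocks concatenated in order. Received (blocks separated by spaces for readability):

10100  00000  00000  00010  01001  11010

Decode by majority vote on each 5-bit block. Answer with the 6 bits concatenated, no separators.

Block 1 (10100): 2 ones → 0
Block 2 (00000): 0 ones → 0
Block 3 (00000): 0 ones → 0
Block 4 (00010): 1 one → 0
Block 5 (01001): 2 ones → 0
Block 6 (11010): 3 ones → 1

000001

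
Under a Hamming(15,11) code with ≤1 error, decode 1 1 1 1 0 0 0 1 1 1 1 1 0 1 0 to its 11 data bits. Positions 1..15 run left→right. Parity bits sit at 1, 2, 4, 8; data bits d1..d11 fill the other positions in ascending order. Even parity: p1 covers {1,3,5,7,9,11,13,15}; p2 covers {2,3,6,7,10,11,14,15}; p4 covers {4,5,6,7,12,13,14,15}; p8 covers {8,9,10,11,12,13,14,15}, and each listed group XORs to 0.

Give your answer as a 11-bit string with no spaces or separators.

10101111010

s1 (pos 1,3,5,7,9,11,13,15): 1⊕1⊕0⊕0⊕1⊕1⊕0⊕0 = 0
s2 (pos 2,3,6,7,10,11,14,15): 1⊕1⊕0⊕0⊕1⊕1⊕1⊕0 = 1
s4 (pos 4,5,6,7,12,13,14,15): 1⊕0⊕0⊕0⊕1⊕0⊕1⊕0 = 1
s8 (pos 8,9,10,11,12,13,14,15): 1⊕1⊕1⊕1⊕1⊕0⊕1⊕0 = 0
Syndrome s8…s1 = 0110 → error at position 6.
Flip position 6: 111100011111010 → 111101011111010
Read data bits from positions 3,5,6,7,9,10,11,12,13,14,15: 10101111010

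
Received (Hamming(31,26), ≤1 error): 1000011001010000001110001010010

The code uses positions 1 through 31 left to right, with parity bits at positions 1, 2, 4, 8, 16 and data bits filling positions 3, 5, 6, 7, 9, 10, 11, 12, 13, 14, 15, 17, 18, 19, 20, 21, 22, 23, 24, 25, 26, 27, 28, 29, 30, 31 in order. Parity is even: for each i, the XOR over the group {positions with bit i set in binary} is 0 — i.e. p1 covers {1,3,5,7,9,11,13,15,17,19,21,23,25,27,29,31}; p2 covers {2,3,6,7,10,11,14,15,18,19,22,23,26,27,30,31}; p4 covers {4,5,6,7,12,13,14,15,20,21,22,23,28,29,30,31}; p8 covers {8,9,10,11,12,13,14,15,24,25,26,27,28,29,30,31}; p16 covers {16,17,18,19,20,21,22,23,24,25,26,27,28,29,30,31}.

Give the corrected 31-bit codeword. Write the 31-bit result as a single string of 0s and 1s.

1000011101010000001110001010010

s1 (pos 1,3,5,7,9,11,13,15,17,19,21,23,25,27,29,31): 1⊕0⊕0⊕1⊕0⊕0⊕0⊕0⊕0⊕1⊕1⊕0⊕1⊕1⊕0⊕0 = 0
s2 (pos 2,3,6,7,10,11,14,15,18,19,22,23,26,27,30,31): 0⊕0⊕1⊕1⊕1⊕0⊕0⊕0⊕0⊕1⊕0⊕0⊕0⊕1⊕1⊕0 = 0
s4 (pos 4,5,6,7,12,13,14,15,20,21,22,23,28,29,30,31): 0⊕0⊕1⊕1⊕1⊕0⊕0⊕0⊕1⊕1⊕0⊕0⊕0⊕0⊕1⊕0 = 0
s8 (pos 8,9,10,11,12,13,14,15,24,25,26,27,28,29,30,31): 0⊕0⊕1⊕0⊕1⊕0⊕0⊕0⊕0⊕1⊕0⊕1⊕0⊕0⊕1⊕0 = 1
s16 (pos 16,17,18,19,20,21,22,23,24,25,26,27,28,29,30,31): 0⊕0⊕0⊕1⊕1⊕1⊕0⊕0⊕0⊕1⊕0⊕1⊕0⊕0⊕1⊕0 = 0
Syndrome s16…s1 = 01000 → error at position 8.
Flip position 8: 1000011001010000001110001010010 → 1000011101010000001110001010010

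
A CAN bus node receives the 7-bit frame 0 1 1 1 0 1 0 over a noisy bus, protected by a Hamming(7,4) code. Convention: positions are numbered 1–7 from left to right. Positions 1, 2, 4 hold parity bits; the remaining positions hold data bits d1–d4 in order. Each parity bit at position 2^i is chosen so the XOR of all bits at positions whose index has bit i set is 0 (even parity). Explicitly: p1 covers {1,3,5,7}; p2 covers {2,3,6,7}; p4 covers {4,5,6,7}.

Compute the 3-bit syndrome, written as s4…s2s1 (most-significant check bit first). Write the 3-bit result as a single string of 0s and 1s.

011

s1 (pos 1,3,5,7): 0⊕1⊕0⊕0 = 1
s2 (pos 2,3,6,7): 1⊕1⊕1⊕0 = 1
s4 (pos 4,5,6,7): 1⊕0⊕1⊕0 = 0
Syndrome s4…s1 = 011 → error at position 3.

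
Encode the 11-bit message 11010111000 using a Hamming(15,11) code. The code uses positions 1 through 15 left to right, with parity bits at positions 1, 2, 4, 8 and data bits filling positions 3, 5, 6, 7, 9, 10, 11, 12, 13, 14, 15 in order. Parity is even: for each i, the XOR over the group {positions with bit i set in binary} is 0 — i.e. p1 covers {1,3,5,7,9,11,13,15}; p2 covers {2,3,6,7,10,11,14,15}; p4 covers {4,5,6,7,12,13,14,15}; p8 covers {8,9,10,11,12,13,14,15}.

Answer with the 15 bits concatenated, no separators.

Place data at non-parity positions: p1 p2 1 p4 1 0 1 p8 0 1 1 1 0 0 0
p1 (pos 1,3,5,7,9,11,13,15): XOR of data positions = 1⊕1⊕1⊕0⊕1⊕0⊕0 = 0
p2 (pos 2,3,6,7,10,11,14,15): XOR of data positions = 1⊕0⊕1⊕1⊕1⊕0⊕0 = 0
p4 (pos 4,5,6,7,12,13,14,15): XOR of data positions = 1⊕0⊕1⊕1⊕0⊕0⊕0 = 1
p8 (pos 8,9,10,11,12,13,14,15): XOR of data positions = 0⊕1⊕1⊕1⊕0⊕0⊕0 = 1
Codeword: 001110110111000

001110110111000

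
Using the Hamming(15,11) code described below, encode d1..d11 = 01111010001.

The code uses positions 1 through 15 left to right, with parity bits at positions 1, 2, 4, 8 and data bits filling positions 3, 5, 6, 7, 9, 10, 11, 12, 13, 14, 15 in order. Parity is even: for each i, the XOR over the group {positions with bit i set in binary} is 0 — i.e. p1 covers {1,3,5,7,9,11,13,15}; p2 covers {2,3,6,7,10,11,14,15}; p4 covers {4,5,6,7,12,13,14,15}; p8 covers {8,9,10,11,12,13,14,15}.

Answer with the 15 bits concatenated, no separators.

100011111010001

Place data at non-parity positions: p1 p2 0 p4 1 1 1 p8 1 0 1 0 0 0 1
p1 (pos 1,3,5,7,9,11,13,15): XOR of data positions = 0⊕1⊕1⊕1⊕1⊕0⊕1 = 1
p2 (pos 2,3,6,7,10,11,14,15): XOR of data positions = 0⊕1⊕1⊕0⊕1⊕0⊕1 = 0
p4 (pos 4,5,6,7,12,13,14,15): XOR of data positions = 1⊕1⊕1⊕0⊕0⊕0⊕1 = 0
p8 (pos 8,9,10,11,12,13,14,15): XOR of data positions = 1⊕0⊕1⊕0⊕0⊕0⊕1 = 1
Codeword: 100011111010001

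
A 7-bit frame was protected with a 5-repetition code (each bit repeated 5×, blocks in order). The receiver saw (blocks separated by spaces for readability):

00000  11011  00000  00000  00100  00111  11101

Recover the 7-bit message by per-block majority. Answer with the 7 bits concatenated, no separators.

Block 1 (00000): 0 ones → 0
Block 2 (11011): 4 ones → 1
Block 3 (00000): 0 ones → 0
Block 4 (00000): 0 ones → 0
Block 5 (00100): 1 one → 0
Block 6 (00111): 3 ones → 1
Block 7 (11101): 4 ones → 1

0100011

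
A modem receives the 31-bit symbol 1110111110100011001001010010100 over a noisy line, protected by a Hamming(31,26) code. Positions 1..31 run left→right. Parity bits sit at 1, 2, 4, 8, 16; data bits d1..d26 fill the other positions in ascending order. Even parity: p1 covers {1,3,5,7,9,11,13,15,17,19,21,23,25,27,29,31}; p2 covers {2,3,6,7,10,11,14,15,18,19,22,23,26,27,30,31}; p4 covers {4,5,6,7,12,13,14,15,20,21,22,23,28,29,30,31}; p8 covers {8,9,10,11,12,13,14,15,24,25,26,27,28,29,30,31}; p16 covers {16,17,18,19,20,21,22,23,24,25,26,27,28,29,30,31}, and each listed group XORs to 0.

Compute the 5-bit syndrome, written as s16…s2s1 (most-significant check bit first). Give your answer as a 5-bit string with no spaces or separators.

01010

s1 (pos 1,3,5,7,9,11,13,15,17,19,21,23,25,27,29,31): 1⊕1⊕1⊕1⊕1⊕1⊕0⊕1⊕0⊕1⊕0⊕0⊕0⊕1⊕1⊕0 = 0
s2 (pos 2,3,6,7,10,11,14,15,18,19,22,23,26,27,30,31): 1⊕1⊕1⊕1⊕0⊕1⊕0⊕1⊕0⊕1⊕1⊕0⊕0⊕1⊕0⊕0 = 1
s4 (pos 4,5,6,7,12,13,14,15,20,21,22,23,28,29,30,31): 0⊕1⊕1⊕1⊕0⊕0⊕0⊕1⊕0⊕0⊕1⊕0⊕0⊕1⊕0⊕0 = 0
s8 (pos 8,9,10,11,12,13,14,15,24,25,26,27,28,29,30,31): 1⊕1⊕0⊕1⊕0⊕0⊕0⊕1⊕1⊕0⊕0⊕1⊕0⊕1⊕0⊕0 = 1
s16 (pos 16,17,18,19,20,21,22,23,24,25,26,27,28,29,30,31): 1⊕0⊕0⊕1⊕0⊕0⊕1⊕0⊕1⊕0⊕0⊕1⊕0⊕1⊕0⊕0 = 0
Syndrome s16…s1 = 01010 → error at position 10.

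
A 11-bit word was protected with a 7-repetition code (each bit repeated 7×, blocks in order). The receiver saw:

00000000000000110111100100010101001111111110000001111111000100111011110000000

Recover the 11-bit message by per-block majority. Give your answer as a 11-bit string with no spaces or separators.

Block 1 (0000000): 0 ones → 0
Block 2 (0000000): 0 ones → 0
Block 3 (1101111): 6 ones → 1
Block 4 (0010001): 2 ones → 0
Block 5 (0101001): 3 ones → 0
Block 6 (1111111): 7 ones → 1
Block 7 (1000000): 1 one → 0
Block 8 (1111111): 7 ones → 1
Block 9 (0001001): 2 ones → 0
Block 10 (1101111): 6 ones → 1
Block 11 (0000000): 0 ones → 0

00100101010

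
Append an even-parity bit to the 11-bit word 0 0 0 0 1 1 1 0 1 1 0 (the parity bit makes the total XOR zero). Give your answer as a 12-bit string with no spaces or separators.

XOR of the 11 data bits: 0⊕0⊕0⊕0⊕1⊕1⊕1⊕0⊕1⊕1⊕0 = 1
Parity bit = 1 (so all 12 bits XOR to 0).

000011101101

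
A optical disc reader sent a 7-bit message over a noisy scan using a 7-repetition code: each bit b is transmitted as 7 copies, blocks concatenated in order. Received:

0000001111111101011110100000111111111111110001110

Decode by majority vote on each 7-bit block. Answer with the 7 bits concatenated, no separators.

0110110

Block 1 (0000001): 1 one → 0
Block 2 (1111111): 7 ones → 1
Block 3 (0101111): 5 ones → 1
Block 4 (0100000): 1 one → 0
Block 5 (1111111): 7 ones → 1
Block 6 (1111111): 7 ones → 1
Block 7 (0001110): 3 ones → 0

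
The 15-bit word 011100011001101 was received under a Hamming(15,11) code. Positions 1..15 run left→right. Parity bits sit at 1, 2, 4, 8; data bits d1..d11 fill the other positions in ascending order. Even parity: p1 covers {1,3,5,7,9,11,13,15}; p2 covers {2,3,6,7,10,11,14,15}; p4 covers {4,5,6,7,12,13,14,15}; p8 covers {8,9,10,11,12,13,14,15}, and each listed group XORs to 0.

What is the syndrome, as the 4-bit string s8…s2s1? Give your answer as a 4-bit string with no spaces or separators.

1010

s1 (pos 1,3,5,7,9,11,13,15): 0⊕1⊕0⊕0⊕1⊕0⊕1⊕1 = 0
s2 (pos 2,3,6,7,10,11,14,15): 1⊕1⊕0⊕0⊕0⊕0⊕0⊕1 = 1
s4 (pos 4,5,6,7,12,13,14,15): 1⊕0⊕0⊕0⊕1⊕1⊕0⊕1 = 0
s8 (pos 8,9,10,11,12,13,14,15): 1⊕1⊕0⊕0⊕1⊕1⊕0⊕1 = 1
Syndrome s8…s1 = 1010 → error at position 10.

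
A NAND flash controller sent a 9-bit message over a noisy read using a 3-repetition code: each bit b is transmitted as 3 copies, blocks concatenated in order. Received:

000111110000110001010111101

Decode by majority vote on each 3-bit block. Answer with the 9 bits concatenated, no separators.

011010011

Block 1 (000): 0 ones → 0
Block 2 (111): 3 ones → 1
Block 3 (110): 2 ones → 1
Block 4 (000): 0 ones → 0
Block 5 (110): 2 ones → 1
Block 6 (001): 1 one → 0
Block 7 (010): 1 one → 0
Block 8 (111): 3 ones → 1
Block 9 (101): 2 ones → 1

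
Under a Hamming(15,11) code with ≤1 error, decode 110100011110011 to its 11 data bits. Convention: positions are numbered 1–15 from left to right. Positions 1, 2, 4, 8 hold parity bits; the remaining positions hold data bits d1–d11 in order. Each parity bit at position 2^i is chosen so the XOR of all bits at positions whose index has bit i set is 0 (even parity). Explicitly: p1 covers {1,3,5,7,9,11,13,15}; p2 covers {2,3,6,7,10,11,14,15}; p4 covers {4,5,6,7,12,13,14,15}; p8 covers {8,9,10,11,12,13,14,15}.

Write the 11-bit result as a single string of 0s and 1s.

00101110011

s1 (pos 1,3,5,7,9,11,13,15): 1⊕0⊕0⊕0⊕1⊕1⊕0⊕1 = 0
s2 (pos 2,3,6,7,10,11,14,15): 1⊕0⊕0⊕0⊕1⊕1⊕1⊕1 = 1
s4 (pos 4,5,6,7,12,13,14,15): 1⊕0⊕0⊕0⊕0⊕0⊕1⊕1 = 1
s8 (pos 8,9,10,11,12,13,14,15): 1⊕1⊕1⊕1⊕0⊕0⊕1⊕1 = 0
Syndrome s8…s1 = 0110 → error at position 6.
Flip position 6: 110100011110011 → 110101011110011
Read data bits from positions 3,5,6,7,9,10,11,12,13,14,15: 00101110011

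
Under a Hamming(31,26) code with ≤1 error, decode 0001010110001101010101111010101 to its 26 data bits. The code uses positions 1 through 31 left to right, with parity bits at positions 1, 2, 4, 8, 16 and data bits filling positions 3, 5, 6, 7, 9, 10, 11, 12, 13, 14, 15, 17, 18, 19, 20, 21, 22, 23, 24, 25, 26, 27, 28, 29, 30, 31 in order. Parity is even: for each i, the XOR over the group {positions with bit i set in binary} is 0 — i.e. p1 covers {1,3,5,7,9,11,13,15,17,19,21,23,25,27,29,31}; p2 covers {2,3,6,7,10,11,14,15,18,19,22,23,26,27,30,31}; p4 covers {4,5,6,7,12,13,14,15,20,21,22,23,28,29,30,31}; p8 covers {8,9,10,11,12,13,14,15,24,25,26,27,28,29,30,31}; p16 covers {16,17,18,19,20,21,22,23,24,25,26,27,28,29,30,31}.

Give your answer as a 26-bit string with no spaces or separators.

00101000111010101111010101

s1 (pos 1,3,5,7,9,11,13,15,17,19,21,23,25,27,29,31): 0⊕0⊕0⊕0⊕1⊕0⊕1⊕0⊕0⊕0⊕0⊕1⊕1⊕1⊕1⊕1 = 1
s2 (pos 2,3,6,7,10,11,14,15,18,19,22,23,26,27,30,31): 0⊕0⊕1⊕0⊕0⊕0⊕1⊕0⊕1⊕0⊕1⊕1⊕0⊕1⊕0⊕1 = 1
s4 (pos 4,5,6,7,12,13,14,15,20,21,22,23,28,29,30,31): 1⊕0⊕1⊕0⊕0⊕1⊕1⊕0⊕1⊕0⊕1⊕1⊕0⊕1⊕0⊕1 = 1
s8 (pos 8,9,10,11,12,13,14,15,24,25,26,27,28,29,30,31): 1⊕1⊕0⊕0⊕0⊕1⊕1⊕0⊕1⊕1⊕0⊕1⊕0⊕1⊕0⊕1 = 1
s16 (pos 16,17,18,19,20,21,22,23,24,25,26,27,28,29,30,31): 1⊕0⊕1⊕0⊕1⊕0⊕1⊕1⊕1⊕1⊕0⊕1⊕0⊕1⊕0⊕1 = 0
Syndrome s16…s1 = 01111 → error at position 15.
Flip position 15: 0001010110001101010101111010101 → 0001010110001111010101111010101
Read data bits from positions 3,5,6,7,9,10,11,12,13,14,15,17,18,19,20,21,22,23,24,25,26,27,28,29,30,31: 00101000111010101111010101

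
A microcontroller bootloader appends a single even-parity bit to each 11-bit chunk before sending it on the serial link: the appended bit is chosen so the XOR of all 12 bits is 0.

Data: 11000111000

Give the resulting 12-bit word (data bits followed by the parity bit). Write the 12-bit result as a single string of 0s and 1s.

110001110001

XOR of the 11 data bits: 1⊕1⊕0⊕0⊕0⊕1⊕1⊕1⊕0⊕0⊕0 = 1
Parity bit = 1 (so all 12 bits XOR to 0).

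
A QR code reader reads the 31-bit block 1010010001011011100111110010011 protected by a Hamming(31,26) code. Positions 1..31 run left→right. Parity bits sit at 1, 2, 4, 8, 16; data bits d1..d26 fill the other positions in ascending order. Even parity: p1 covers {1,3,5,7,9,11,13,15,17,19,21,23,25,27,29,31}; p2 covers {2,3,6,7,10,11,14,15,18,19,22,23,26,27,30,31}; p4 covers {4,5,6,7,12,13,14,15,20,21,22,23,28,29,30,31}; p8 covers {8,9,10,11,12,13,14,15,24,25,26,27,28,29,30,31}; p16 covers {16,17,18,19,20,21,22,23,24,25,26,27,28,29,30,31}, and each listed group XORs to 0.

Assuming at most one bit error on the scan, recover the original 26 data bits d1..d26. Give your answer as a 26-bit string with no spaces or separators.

00100101101100111110010011

s1 (pos 1,3,5,7,9,11,13,15,17,19,21,23,25,27,29,31): 1⊕1⊕0⊕0⊕0⊕0⊕1⊕1⊕1⊕0⊕1⊕1⊕0⊕1⊕0⊕1 = 1
s2 (pos 2,3,6,7,10,11,14,15,18,19,22,23,26,27,30,31): 0⊕1⊕1⊕0⊕1⊕0⊕0⊕1⊕0⊕0⊕1⊕1⊕0⊕1⊕1⊕1 = 1
s4 (pos 4,5,6,7,12,13,14,15,20,21,22,23,28,29,30,31): 0⊕0⊕1⊕0⊕1⊕1⊕0⊕1⊕1⊕1⊕1⊕1⊕0⊕0⊕1⊕1 = 0
s8 (pos 8,9,10,11,12,13,14,15,24,25,26,27,28,29,30,31): 0⊕0⊕1⊕0⊕1⊕1⊕0⊕1⊕1⊕0⊕0⊕1⊕0⊕0⊕1⊕1 = 0
s16 (pos 16,17,18,19,20,21,22,23,24,25,26,27,28,29,30,31): 1⊕1⊕0⊕0⊕1⊕1⊕1⊕1⊕1⊕0⊕0⊕1⊕0⊕0⊕1⊕1 = 0
Syndrome s16…s1 = 00011 → error at position 3.
Flip position 3: 1010010001011011100111110010011 → 1000010001011011100111110010011
Read data bits from positions 3,5,6,7,9,10,11,12,13,14,15,17,18,19,20,21,22,23,24,25,26,27,28,29,30,31: 00100101101100111110010011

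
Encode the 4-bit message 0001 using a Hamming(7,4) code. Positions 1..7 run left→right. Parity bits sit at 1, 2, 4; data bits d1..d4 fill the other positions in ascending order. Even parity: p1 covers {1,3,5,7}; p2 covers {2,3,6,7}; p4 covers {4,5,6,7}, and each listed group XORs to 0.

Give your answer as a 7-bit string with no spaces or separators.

1101001

Place data at non-parity positions: p1 p2 0 p4 0 0 1
p1 (pos 1,3,5,7): XOR of data positions = 0⊕0⊕1 = 1
p2 (pos 2,3,6,7): XOR of data positions = 0⊕0⊕1 = 1
p4 (pos 4,5,6,7): XOR of data positions = 0⊕0⊕1 = 1
Codeword: 1101001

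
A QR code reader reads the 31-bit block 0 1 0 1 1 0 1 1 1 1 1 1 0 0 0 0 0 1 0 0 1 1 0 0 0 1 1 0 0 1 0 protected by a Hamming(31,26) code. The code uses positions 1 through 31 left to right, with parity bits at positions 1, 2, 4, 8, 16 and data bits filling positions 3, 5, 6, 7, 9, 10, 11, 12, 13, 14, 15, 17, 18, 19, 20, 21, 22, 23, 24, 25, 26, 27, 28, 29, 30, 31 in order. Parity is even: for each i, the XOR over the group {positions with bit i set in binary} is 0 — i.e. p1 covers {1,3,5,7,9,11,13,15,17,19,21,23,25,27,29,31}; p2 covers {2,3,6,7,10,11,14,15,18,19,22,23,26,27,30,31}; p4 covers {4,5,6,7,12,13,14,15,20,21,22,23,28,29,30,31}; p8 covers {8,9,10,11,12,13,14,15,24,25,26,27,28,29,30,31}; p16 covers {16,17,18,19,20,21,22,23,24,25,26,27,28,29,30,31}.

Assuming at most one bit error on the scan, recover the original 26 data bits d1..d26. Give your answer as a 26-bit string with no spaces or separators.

s1 (pos 1,3,5,7,9,11,13,15,17,19,21,23,25,27,29,31): 0⊕0⊕1⊕1⊕1⊕1⊕0⊕0⊕0⊕0⊕1⊕0⊕0⊕1⊕0⊕0 = 0
s2 (pos 2,3,6,7,10,11,14,15,18,19,22,23,26,27,30,31): 1⊕0⊕0⊕1⊕1⊕1⊕0⊕0⊕1⊕0⊕1⊕0⊕1⊕1⊕1⊕0 = 1
s4 (pos 4,5,6,7,12,13,14,15,20,21,22,23,28,29,30,31): 1⊕1⊕0⊕1⊕1⊕0⊕0⊕0⊕0⊕1⊕1⊕0⊕0⊕0⊕1⊕0 = 1
s8 (pos 8,9,10,11,12,13,14,15,24,25,26,27,28,29,30,31): 1⊕1⊕1⊕1⊕1⊕0⊕0⊕0⊕0⊕0⊕1⊕1⊕0⊕0⊕1⊕0 = 0
s16 (pos 16,17,18,19,20,21,22,23,24,25,26,27,28,29,30,31): 0⊕0⊕1⊕0⊕0⊕1⊕1⊕0⊕0⊕0⊕1⊕1⊕0⊕0⊕1⊕0 = 0
Syndrome s16…s1 = 00110 → error at position 6.
Flip position 6: 0101101111110000010011000110010 → 0101111111110000010011000110010
Read data bits from positions 3,5,6,7,9,10,11,12,13,14,15,17,18,19,20,21,22,23,24,25,26,27,28,29,30,31: 01111111000010011000110010

01111111000010011000110010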